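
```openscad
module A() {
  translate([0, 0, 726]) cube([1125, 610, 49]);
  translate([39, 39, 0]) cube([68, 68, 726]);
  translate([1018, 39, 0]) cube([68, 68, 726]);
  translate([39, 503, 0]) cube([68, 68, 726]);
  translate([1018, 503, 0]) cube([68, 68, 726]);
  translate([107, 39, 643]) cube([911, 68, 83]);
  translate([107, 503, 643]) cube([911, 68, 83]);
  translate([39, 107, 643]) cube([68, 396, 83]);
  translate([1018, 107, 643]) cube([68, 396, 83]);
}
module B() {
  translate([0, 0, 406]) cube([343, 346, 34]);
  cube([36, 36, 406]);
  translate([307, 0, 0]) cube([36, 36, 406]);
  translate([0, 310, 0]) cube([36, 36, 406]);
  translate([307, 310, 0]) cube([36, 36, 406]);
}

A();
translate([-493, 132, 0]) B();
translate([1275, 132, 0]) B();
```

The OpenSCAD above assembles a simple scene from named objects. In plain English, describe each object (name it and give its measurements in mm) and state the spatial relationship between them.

A is a rectangular dining table. The top is 1125×610×49 mm with its upper surface at z = 775 mm. It stands on four 68×68 mm square legs, each inset 39 mm from the nearest pair of top edges, running from the floor to the underside of the top. Four apron rails, 68 mm thick and 83 mm tall, run between adjacent legs with their top edges flush with the underside of the top and their outer faces flush with the legs' outer faces.

B is a four-legged stool. The seat is 343×346 mm, 34 mm thick, top at z = 440 mm. It stands on four square legs, each 36×36 mm in cross-section, from z = 0 to the seat underside, each flush with a corner of the seat.

Two stools sit around the table at the −x, +x sides.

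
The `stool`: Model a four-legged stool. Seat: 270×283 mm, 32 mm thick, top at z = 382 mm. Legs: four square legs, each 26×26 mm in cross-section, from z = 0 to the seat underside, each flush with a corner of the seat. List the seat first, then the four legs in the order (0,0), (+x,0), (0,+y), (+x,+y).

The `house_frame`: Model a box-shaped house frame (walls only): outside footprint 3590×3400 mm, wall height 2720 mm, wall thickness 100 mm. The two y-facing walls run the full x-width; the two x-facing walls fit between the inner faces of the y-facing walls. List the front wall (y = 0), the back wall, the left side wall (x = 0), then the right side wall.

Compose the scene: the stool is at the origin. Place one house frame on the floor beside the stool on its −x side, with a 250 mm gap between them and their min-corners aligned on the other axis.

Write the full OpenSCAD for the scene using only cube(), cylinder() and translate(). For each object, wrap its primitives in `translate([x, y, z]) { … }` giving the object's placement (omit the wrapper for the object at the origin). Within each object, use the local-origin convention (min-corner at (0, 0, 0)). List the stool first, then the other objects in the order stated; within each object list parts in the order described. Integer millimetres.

translate([0, 0, 350]) cube([270, 283, 32]);
cube([26, 26, 350]);
translate([244, 0, 0]) cube([26, 26, 350]);
translate([0, 257, 0]) cube([26, 26, 350]);
translate([244, 257, 0]) cube([26, 26, 350]);
translate([-3840, 0, 0]) {
  cube([3590, 100, 2720]);
  translate([0, 3300, 0]) cube([3590, 100, 2720]);
  translate([0, 100, 0]) cube([100, 3200, 2720]);
  translate([3490, 100, 0]) cube([100, 3200, 2720]);
}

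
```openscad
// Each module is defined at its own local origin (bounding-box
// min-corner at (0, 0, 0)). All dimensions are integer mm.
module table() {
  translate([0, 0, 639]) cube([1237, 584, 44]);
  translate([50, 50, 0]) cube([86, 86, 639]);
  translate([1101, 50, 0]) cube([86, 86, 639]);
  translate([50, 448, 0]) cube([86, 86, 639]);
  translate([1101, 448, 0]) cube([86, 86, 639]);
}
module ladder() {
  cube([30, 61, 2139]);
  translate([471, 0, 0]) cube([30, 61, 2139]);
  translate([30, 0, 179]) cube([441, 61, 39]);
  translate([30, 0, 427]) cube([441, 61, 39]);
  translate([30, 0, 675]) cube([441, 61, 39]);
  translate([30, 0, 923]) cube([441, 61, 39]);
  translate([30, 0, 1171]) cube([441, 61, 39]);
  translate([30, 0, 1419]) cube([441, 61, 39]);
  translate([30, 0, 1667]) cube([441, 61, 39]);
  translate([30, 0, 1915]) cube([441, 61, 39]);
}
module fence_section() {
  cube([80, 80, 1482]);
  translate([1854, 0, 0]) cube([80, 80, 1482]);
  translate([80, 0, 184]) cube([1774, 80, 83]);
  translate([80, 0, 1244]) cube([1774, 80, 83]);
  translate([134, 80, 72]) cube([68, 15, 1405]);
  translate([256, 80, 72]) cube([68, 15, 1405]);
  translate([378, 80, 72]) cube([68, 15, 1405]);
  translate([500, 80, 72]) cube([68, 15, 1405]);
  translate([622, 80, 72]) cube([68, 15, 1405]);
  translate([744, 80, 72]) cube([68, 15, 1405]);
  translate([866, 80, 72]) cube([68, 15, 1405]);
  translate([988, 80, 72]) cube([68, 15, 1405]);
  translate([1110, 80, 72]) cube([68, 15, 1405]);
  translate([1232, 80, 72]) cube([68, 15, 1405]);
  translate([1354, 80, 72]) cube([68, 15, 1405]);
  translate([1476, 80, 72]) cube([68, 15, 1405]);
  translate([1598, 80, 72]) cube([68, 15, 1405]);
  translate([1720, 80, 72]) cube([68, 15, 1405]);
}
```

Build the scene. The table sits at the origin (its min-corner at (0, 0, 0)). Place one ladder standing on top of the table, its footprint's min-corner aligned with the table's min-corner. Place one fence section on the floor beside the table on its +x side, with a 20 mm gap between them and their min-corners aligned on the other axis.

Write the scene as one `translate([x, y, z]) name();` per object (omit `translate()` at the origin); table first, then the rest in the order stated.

table();
translate([0, 0, 683]) ladder();
translate([1257, 0, 0]) fence_section();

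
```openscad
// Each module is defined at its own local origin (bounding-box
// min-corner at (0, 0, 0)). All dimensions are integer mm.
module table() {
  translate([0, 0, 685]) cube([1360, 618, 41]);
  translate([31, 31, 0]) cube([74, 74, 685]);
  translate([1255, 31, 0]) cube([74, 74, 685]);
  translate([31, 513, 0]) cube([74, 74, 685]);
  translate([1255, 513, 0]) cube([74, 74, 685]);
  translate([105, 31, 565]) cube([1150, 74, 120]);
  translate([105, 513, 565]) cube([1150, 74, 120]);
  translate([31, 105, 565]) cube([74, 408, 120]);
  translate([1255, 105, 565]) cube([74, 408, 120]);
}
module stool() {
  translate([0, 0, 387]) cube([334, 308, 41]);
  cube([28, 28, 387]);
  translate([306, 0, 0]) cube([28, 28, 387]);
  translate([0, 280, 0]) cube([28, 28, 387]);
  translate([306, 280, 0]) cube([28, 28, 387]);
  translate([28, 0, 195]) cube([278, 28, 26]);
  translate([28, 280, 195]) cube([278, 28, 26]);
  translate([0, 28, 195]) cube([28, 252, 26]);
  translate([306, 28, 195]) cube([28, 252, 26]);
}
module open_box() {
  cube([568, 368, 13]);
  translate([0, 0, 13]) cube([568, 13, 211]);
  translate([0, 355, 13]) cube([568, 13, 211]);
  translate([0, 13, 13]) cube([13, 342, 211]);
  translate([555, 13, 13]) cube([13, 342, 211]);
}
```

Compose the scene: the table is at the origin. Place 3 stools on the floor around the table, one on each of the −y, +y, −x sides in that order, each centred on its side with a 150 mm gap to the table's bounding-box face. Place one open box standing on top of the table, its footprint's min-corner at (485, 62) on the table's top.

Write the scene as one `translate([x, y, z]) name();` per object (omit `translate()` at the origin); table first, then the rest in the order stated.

table();
translate([513, -458, 0]) stool();
translate([513, 768, 0]) stool();
translate([-484, 155, 0]) stool();
translate([485, 62, 726]) open_box();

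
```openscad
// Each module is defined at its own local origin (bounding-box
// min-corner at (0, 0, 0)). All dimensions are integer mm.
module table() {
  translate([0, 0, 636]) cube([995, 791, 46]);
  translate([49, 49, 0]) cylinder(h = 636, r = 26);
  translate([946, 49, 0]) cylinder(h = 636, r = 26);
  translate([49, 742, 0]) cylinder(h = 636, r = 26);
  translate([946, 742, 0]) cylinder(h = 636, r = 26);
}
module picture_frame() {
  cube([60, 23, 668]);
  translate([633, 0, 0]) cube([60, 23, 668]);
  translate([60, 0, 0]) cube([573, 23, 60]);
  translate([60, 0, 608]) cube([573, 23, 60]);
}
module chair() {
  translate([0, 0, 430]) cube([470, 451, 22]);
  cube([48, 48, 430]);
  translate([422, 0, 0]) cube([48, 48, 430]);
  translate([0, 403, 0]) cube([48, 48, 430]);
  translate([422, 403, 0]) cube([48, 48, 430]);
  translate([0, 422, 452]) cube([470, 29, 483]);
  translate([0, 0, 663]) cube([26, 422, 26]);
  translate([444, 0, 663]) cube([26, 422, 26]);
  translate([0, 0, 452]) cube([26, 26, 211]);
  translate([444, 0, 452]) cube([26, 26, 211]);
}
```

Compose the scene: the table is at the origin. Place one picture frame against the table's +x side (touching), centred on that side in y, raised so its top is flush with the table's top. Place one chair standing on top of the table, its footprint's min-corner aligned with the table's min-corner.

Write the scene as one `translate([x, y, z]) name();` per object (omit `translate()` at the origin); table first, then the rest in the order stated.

table();
translate([995, 384, 14]) picture_frame();
translate([0, 0, 682]) chair();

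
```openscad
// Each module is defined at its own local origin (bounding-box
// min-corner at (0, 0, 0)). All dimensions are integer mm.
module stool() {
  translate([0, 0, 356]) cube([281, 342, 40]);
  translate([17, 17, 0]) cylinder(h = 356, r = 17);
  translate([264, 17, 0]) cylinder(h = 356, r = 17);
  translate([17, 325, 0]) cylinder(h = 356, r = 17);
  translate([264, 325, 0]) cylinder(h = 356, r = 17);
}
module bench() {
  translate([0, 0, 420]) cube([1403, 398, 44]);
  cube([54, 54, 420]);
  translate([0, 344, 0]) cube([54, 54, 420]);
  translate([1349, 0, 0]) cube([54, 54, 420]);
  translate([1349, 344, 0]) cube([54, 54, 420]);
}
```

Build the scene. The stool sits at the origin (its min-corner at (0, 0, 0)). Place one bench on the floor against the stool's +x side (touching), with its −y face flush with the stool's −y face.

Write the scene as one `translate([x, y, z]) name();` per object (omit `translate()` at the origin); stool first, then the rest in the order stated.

stool();
translate([281, 0, 0]) bench();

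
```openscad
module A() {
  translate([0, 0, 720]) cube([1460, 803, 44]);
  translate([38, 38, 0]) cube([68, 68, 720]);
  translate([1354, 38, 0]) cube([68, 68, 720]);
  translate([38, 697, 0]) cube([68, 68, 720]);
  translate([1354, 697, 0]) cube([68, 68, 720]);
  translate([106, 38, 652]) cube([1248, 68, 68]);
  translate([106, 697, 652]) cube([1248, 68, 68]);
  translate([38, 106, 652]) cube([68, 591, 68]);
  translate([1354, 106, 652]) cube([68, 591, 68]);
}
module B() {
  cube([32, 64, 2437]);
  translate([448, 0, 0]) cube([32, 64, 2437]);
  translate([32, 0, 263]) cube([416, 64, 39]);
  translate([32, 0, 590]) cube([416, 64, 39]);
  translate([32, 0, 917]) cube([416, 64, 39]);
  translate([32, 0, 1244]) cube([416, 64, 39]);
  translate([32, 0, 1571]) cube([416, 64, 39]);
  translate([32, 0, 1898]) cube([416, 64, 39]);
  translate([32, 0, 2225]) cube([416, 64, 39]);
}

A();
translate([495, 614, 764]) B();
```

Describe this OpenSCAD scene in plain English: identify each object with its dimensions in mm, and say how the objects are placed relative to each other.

A is a rectangular dining table. The top is 1460×803×44 mm with its upper surface at z = 764 mm. It stands on four 68×68 mm square legs, each inset 38 mm from the nearest pair of top edges, running from the floor to the underside of the top. Four apron rails, 68 mm thick and 68 mm tall, run between adjacent legs with their top edges flush with the underside of the top and their outer faces flush with the legs' outer faces.

B is a wooden ladder with two side rails of 32×64 mm section and 2437 mm height, set 480 mm apart overall. Between them run 7 rectangular rungs (64 mm deep, 39 mm thick), front faces flush with the rails' −y face. The bottom of the first rung is 263 mm above the floor and each subsequent rung is 327 mm higher than the one below.

The ladder is on top of the table.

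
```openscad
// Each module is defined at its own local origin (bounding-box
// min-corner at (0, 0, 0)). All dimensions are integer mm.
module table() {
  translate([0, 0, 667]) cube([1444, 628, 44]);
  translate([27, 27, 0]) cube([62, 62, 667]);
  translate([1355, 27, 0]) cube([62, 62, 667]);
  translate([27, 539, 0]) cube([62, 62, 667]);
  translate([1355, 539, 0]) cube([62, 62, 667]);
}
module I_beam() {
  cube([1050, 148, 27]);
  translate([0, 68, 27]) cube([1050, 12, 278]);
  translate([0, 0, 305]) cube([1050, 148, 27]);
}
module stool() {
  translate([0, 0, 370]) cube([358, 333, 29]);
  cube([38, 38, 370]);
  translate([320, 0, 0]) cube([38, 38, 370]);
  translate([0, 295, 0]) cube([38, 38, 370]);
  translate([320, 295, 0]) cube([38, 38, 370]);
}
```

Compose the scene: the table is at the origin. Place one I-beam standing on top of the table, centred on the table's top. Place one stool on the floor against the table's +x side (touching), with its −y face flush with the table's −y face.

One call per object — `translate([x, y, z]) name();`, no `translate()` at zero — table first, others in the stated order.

table();
translate([197, 240, 711]) I_beam();
translate([1444, 0, 0]) stool();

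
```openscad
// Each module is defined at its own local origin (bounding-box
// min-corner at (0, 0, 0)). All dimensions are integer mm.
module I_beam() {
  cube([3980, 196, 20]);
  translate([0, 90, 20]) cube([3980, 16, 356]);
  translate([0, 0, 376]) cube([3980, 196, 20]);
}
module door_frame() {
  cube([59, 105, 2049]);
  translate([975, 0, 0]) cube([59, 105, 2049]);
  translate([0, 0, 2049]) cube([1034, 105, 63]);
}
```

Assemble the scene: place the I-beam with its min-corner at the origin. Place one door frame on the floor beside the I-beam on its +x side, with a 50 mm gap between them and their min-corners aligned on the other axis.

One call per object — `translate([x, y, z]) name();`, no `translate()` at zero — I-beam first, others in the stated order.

I_beam();
translate([4030, 0, 0]) door_frame();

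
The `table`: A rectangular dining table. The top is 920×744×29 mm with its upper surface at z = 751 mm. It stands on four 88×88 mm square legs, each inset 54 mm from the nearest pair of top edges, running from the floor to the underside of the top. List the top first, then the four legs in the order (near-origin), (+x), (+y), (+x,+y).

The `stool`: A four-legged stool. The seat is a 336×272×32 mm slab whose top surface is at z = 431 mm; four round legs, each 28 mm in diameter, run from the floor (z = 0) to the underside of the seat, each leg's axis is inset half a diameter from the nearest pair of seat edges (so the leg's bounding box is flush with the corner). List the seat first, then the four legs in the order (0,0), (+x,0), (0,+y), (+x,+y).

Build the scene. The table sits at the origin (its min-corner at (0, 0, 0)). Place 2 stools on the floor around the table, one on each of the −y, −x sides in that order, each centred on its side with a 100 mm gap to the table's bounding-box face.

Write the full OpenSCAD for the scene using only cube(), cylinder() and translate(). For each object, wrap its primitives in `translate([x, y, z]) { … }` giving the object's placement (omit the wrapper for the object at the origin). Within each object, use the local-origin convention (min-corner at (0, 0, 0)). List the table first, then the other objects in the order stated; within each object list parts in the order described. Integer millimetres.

translate([0, 0, 722]) cube([920, 744, 29]);
translate([54, 54, 0]) cube([88, 88, 722]);
translate([778, 54, 0]) cube([88, 88, 722]);
translate([54, 602, 0]) cube([88, 88, 722]);
translate([778, 602, 0]) cube([88, 88, 722]);
translate([292, -372, 0]) {
  translate([0, 0, 399]) cube([336, 272, 32]);
  translate([14, 14, 0]) cylinder(h = 399, r = 14);
  translate([322, 14, 0]) cylinder(h = 399, r = 14);
  translate([14, 258, 0]) cylinder(h = 399, r = 14);
  translate([322, 258, 0]) cylinder(h = 399, r = 14);
}
translate([-436, 236, 0]) {
  translate([0, 0, 399]) cube([336, 272, 32]);
  translate([14, 14, 0]) cylinder(h = 399, r = 14);
  translate([322, 14, 0]) cylinder(h = 399, r = 14);
  translate([14, 258, 0]) cylinder(h = 399, r = 14);
  translate([322, 258, 0]) cylinder(h = 399, r = 14);
}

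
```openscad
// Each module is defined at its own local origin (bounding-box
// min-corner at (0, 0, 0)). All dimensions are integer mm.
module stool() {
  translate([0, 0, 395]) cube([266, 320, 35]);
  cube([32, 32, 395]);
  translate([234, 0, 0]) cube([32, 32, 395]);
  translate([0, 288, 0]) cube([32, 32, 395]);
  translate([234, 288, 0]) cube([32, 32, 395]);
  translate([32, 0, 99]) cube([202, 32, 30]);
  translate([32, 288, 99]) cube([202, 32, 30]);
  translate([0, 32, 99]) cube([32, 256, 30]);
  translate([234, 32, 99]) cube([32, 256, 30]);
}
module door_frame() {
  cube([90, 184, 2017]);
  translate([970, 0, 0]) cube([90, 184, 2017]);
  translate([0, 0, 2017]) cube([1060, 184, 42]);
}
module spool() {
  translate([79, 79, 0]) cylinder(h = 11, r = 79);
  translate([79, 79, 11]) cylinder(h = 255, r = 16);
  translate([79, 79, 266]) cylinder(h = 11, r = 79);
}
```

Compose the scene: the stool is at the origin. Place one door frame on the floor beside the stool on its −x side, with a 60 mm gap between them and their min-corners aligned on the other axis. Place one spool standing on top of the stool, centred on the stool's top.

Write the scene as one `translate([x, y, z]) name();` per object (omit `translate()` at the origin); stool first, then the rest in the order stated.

stool();
translate([-1120, 0, 0]) door_frame();
translate([54, 81, 430]) spool();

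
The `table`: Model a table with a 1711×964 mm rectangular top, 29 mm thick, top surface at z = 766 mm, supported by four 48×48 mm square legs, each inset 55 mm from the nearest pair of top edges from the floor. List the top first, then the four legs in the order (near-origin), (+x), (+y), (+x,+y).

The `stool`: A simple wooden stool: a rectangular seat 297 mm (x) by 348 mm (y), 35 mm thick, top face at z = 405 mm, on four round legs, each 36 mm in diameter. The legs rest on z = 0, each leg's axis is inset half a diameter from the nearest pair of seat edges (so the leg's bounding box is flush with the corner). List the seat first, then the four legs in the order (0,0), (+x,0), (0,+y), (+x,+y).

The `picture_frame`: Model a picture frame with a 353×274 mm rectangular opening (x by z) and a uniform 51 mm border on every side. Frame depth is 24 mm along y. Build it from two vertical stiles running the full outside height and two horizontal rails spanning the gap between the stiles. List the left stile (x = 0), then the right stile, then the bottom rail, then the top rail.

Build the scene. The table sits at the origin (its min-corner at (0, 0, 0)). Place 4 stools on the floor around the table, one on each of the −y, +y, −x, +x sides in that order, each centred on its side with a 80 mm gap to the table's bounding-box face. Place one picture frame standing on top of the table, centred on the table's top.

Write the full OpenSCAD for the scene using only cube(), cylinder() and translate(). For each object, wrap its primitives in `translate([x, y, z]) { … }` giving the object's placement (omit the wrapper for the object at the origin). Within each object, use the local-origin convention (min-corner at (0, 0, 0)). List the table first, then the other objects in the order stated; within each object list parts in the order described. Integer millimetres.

translate([0, 0, 737]) cube([1711, 964, 29]);
translate([55, 55, 0]) cube([48, 48, 737]);
translate([1608, 55, 0]) cube([48, 48, 737]);
translate([55, 861, 0]) cube([48, 48, 737]);
translate([1608, 861, 0]) cube([48, 48, 737]);
translate([707, -428, 0]) {
  translate([0, 0, 370]) cube([297, 348, 35]);
  translate([18, 18, 0]) cylinder(h = 370, r = 18);
  translate([279, 18, 0]) cylinder(h = 370, r = 18);
  translate([18, 330, 0]) cylinder(h = 370, r = 18);
  translate([279, 330, 0]) cylinder(h = 370, r = 18);
}
translate([707, 1044, 0]) {
  translate([0, 0, 370]) cube([297, 348, 35]);
  translate([18, 18, 0]) cylinder(h = 370, r = 18);
  translate([279, 18, 0]) cylinder(h = 370, r = 18);
  translate([18, 330, 0]) cylinder(h = 370, r = 18);
  translate([279, 330, 0]) cylinder(h = 370, r = 18);
}
translate([-377, 308, 0]) {
  translate([0, 0, 370]) cube([297, 348, 35]);
  translate([18, 18, 0]) cylinder(h = 370, r = 18);
  translate([279, 18, 0]) cylinder(h = 370, r = 18);
  translate([18, 330, 0]) cylinder(h = 370, r = 18);
  translate([279, 330, 0]) cylinder(h = 370, r = 18);
}
translate([1791, 308, 0]) {
  translate([0, 0, 370]) cube([297, 348, 35]);
  translate([18, 18, 0]) cylinder(h = 370, r = 18);
  translate([279, 18, 0]) cylinder(h = 370, r = 18);
  translate([18, 330, 0]) cylinder(h = 370, r = 18);
  translate([279, 330, 0]) cylinder(h = 370, r = 18);
}
translate([628, 470, 766]) {
  cube([51, 24, 376]);
  translate([404, 0, 0]) cube([51, 24, 376]);
  translate([51, 0, 0]) cube([353, 24, 51]);
  translate([51, 0, 325]) cube([353, 24, 51]);
}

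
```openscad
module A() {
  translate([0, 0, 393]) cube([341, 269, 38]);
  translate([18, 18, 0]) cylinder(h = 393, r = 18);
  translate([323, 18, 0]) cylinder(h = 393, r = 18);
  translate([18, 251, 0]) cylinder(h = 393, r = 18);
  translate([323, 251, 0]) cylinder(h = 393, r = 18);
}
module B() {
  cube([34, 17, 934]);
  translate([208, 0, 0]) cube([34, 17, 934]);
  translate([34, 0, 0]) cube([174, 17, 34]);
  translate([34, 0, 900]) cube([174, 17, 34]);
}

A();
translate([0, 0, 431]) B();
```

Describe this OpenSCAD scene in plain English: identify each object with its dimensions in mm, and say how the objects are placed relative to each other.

A is a simple wooden stool: a rectangular seat 341 mm (x) by 269 mm (y), 38 mm thick, top face at z = 431 mm, on four round legs, each 36 mm in diameter. The legs rest on z = 0, each leg's axis is inset half a diameter from the nearest pair of seat edges (so the leg's bounding box is flush with the corner).

B is a rectangular picture frame lying in the x–z plane (depth along y). The opening is 174 mm wide (x) by 866 mm tall (z), surrounded by a border 34 mm wide on all four sides. The frame is 17 mm deep and is made of two full-height vertical stiles with two horizontal rails fitted between them.

The picture frame is on top of the stool.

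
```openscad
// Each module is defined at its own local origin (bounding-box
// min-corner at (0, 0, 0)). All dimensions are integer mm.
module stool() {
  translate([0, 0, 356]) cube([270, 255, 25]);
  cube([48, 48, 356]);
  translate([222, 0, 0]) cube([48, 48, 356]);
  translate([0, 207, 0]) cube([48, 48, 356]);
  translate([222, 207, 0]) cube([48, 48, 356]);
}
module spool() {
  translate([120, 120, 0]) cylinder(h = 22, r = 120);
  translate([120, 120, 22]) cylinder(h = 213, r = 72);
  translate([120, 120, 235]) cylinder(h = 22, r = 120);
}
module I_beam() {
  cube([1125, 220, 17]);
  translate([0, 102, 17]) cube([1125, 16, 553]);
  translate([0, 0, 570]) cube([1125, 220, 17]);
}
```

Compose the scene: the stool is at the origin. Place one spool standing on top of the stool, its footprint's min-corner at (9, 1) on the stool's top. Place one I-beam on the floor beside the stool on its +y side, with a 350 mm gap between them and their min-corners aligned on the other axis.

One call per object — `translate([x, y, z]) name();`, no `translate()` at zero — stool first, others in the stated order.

stool();
translate([9, 1, 381]) spool();
translate([0, 605, 0]) I_beam();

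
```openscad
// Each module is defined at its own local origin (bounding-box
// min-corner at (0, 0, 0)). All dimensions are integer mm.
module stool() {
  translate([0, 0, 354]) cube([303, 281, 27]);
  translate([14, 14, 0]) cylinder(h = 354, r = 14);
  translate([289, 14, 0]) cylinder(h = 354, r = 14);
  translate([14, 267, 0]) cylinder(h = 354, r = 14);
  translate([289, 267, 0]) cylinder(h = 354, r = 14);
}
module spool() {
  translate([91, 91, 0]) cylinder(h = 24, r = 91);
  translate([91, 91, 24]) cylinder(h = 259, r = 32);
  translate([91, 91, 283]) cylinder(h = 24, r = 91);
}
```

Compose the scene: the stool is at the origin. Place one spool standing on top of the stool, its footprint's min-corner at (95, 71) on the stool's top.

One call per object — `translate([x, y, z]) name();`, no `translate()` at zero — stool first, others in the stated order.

stool();
translate([95, 71, 381]) spool();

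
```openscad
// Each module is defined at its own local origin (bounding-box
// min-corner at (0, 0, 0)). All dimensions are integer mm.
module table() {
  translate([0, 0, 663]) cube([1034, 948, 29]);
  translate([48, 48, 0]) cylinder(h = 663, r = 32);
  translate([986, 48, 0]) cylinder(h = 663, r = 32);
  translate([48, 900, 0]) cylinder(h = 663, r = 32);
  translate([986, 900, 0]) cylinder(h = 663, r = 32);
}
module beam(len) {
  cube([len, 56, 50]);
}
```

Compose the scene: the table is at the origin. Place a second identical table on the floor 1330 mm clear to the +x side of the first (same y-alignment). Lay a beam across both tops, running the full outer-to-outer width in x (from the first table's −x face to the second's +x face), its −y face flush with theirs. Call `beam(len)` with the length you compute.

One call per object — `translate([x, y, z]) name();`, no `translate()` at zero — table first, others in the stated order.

table();
translate([2364, 0, 0]) table();
translate([0, 0, 692]) beam(3398);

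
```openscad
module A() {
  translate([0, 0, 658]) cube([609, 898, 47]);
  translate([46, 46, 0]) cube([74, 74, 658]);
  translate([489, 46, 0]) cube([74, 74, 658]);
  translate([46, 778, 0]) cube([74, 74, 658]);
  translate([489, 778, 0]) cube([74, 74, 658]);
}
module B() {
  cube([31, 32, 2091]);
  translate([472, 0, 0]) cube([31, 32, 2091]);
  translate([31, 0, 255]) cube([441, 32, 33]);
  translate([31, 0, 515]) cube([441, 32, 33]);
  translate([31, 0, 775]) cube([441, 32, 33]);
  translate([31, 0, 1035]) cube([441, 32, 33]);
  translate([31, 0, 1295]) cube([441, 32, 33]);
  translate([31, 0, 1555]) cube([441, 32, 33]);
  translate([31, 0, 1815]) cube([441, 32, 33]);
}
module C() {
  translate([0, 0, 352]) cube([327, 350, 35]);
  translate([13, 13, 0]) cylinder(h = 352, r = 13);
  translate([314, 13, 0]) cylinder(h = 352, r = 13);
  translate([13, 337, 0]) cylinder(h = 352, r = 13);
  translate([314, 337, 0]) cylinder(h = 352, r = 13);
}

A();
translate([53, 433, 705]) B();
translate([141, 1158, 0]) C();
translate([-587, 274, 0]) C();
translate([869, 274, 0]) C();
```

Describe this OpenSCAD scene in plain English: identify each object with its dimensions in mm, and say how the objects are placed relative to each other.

A is a table: top 609 mm (x) × 898 mm (y), 47 mm thick, upper face at z = 705 mm, on four 74×74 mm square legs, each inset 46 mm from the nearest pair of top edges, running from z = 0 to the bottom of the top.

B is a wooden ladder with two side rails of 31×32 mm section and 2091 mm height, set 503 mm apart overall. Between them run 7 rectangular rungs (32 mm deep, 33 mm thick), front faces flush with the rails' −y face. The bottom of the first rung is 255 mm above the floor and each subsequent rung is 260 mm higher than the one below.

C is a simple wooden stool: a rectangular seat 327 mm (x) by 350 mm (y), 35 mm thick, top face at z = 387 mm, on four round legs, each 26 mm in diameter. The legs rest on z = 0, each leg's axis is inset half a diameter from the nearest pair of seat edges (so the leg's bounding box is flush with the corner).

The ladder is on top of the table, centred. Three stools sit around the table at the +y, −x, +x sides.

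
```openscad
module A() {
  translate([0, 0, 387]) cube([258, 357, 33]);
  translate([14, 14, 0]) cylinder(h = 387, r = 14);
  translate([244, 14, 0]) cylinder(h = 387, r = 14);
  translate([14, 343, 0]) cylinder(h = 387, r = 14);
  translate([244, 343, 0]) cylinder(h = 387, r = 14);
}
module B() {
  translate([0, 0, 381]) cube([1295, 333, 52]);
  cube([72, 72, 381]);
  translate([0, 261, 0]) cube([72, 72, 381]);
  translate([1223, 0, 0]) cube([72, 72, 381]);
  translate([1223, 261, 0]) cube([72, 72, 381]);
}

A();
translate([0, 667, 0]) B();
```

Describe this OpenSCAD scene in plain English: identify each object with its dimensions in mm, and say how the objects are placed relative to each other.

A is a four-legged stool. The seat is a 258×357×33 mm slab whose top surface is at z = 420 mm; four round legs, each 28 mm in diameter, run from the floor (z = 0) to the underside of the seat, each leg's axis is inset half a diameter from the nearest pair of seat edges (so the leg's bounding box is flush with the corner).

B is a long wooden bench with a 1295 mm (x) × 333 mm (y) seat, 52 mm thick, its top surface 433 mm above the floor. Four 72 mm square legs at the seat corners, flush with the edges, run from z = 0 to the seat underside.

The bench is on the floor beside the stool on its +y side.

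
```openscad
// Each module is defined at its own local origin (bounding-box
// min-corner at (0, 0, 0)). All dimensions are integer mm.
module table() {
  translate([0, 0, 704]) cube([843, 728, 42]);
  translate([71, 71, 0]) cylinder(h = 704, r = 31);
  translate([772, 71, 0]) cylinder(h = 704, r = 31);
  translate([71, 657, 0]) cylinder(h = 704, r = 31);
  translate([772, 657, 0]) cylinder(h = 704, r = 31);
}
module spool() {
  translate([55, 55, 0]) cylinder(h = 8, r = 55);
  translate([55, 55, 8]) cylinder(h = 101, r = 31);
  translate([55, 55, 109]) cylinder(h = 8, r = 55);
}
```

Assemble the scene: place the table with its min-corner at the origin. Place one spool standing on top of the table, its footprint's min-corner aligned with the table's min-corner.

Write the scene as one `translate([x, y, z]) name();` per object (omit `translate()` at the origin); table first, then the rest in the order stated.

table();
translate([0, 0, 746]) spool();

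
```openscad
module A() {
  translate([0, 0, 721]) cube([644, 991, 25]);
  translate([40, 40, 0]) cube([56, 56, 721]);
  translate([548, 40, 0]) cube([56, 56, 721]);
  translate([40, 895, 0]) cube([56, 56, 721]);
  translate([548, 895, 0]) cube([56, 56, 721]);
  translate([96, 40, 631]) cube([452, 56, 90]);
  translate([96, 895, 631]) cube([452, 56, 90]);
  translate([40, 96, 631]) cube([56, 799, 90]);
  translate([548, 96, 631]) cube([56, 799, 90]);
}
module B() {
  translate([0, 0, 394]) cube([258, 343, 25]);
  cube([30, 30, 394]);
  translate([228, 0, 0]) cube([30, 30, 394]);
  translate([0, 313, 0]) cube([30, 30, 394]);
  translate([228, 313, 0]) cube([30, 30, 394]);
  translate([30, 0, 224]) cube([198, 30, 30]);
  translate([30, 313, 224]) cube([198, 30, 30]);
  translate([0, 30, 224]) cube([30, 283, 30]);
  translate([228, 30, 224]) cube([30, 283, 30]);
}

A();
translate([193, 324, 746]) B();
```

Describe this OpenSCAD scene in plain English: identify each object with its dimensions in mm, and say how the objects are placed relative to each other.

A is a rectangular dining table. The top is 644×991×25 mm with its upper surface at z = 746 mm. It stands on four 56×56 mm square legs, each inset 40 mm from the nearest pair of top edges, running from the floor to the underside of the top. Four apron rails, 56 mm thick and 90 mm tall, run between adjacent legs with their top edges flush with the underside of the top and their outer faces flush with the legs' outer faces.

B is a four-legged stool. The seat is 258×343 mm, 25 mm thick, top at z = 419 mm. It stands on four square legs, each 30×30 mm in cross-section, from z = 0 to the seat underside, each flush with a corner of the seat. Four stretchers, 30 mm wide and 30 mm tall, connect adjacent legs with their undersides at z = 224 mm, each running between the inner faces of the legs it joins and aligned with the legs' outer faces on the other axis.

The stool is on top of the table, centred.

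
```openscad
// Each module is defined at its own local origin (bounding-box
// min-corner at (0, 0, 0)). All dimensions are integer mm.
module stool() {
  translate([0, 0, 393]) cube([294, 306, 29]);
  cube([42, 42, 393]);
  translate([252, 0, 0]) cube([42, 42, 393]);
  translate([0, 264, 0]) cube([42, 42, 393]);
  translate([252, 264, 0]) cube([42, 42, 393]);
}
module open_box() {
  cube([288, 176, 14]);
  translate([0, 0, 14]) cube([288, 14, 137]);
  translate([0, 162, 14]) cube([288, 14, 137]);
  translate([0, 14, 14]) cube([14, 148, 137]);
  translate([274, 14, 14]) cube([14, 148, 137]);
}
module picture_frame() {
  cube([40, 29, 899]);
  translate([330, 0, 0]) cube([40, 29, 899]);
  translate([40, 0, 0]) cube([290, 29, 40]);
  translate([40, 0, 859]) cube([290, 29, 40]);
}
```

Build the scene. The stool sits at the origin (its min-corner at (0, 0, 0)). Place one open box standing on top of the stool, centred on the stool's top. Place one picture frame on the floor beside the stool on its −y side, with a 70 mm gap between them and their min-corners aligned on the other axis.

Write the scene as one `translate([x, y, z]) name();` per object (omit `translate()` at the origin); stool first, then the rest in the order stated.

stool();
translate([3, 65, 422]) open_box();
translate([0, -99, 0]) picture_frame();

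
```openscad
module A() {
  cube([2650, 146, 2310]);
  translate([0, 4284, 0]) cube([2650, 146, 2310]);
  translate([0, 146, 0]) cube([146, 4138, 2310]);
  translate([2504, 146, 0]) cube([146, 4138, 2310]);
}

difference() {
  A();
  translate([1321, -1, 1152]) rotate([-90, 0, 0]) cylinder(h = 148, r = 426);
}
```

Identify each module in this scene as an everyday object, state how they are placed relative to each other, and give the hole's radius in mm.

The subtracted cylinder has r = 426 mm.

A is a house frame. The house frame has a circular hole through its front wall. The hole's radius is 426 mm.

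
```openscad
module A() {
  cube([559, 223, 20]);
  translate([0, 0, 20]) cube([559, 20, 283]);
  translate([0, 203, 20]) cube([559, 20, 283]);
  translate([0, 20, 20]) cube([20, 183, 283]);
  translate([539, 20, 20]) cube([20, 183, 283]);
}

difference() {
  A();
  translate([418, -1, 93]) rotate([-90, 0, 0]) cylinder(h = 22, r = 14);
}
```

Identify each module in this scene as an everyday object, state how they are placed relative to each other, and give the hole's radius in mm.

The subtracted cylinder has r = 14 mm.

A is an open box. The open box has a circular hole through its front wall. The hole's radius is 14 mm.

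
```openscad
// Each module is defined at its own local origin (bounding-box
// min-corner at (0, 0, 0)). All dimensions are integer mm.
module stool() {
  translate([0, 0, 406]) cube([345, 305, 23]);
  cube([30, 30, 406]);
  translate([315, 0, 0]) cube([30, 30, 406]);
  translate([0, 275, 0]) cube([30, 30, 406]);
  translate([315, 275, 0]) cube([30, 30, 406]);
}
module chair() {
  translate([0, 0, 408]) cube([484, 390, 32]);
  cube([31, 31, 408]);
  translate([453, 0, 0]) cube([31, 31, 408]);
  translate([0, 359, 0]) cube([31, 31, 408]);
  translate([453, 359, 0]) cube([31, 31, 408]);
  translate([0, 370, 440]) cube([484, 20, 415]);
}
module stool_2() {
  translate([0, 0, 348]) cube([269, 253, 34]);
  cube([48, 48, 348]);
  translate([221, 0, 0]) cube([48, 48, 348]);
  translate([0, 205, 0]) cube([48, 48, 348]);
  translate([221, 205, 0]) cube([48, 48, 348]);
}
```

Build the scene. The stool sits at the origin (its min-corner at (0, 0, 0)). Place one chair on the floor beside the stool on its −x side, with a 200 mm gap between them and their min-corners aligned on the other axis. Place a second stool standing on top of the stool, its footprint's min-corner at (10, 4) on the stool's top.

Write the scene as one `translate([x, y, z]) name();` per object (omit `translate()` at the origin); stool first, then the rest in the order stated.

stool();
translate([-684, 0, 0]) chair();
translate([10, 4, 429]) stool_2();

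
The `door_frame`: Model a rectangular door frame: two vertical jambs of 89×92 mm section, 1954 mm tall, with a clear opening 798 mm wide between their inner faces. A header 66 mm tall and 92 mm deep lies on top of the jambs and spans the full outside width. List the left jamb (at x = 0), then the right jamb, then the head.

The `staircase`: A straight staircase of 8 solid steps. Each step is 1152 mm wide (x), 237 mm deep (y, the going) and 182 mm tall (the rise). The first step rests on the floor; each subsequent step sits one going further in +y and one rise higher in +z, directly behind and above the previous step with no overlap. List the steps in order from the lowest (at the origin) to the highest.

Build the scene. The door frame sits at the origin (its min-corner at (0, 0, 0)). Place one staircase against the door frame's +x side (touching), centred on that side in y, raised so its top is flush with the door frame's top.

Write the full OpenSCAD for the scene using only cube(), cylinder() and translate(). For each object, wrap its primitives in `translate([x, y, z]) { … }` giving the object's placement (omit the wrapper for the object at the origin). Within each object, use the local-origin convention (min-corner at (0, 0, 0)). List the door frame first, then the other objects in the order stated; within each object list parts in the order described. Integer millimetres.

cube([89, 92, 1954]);
translate([887, 0, 0]) cube([89, 92, 1954]);
translate([0, 0, 1954]) cube([976, 92, 66]);
translate([976, -902, 564]) {
  cube([1152, 237, 182]);
  translate([0, 237, 182]) cube([1152, 237, 182]);
  translate([0, 474, 364]) cube([1152, 237, 182]);
  translate([0, 711, 546]) cube([1152, 237, 182]);
  translate([0, 948, 728]) cube([1152, 237, 182]);
  translate([0, 1185, 910]) cube([1152, 237, 182]);
  translate([0, 1422, 1092]) cube([1152, 237, 182]);
  translate([0, 1659, 1274]) cube([1152, 237, 182]);
}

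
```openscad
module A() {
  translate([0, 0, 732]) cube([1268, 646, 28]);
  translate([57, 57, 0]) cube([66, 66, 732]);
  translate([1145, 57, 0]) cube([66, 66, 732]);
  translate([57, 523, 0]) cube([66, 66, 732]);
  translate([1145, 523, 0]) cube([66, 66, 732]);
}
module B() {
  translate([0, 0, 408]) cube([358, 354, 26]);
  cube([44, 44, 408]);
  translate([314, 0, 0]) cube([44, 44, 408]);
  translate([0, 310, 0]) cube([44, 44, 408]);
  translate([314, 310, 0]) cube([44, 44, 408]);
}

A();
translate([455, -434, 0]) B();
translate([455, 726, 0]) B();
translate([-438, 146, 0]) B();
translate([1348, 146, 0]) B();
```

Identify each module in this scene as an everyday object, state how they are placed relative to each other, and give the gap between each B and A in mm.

A is a table. B is a stool. Four stools sit around the table at the −y, +y, −x, +x sides. The gap between each stool and the table is 80 mm.

Each stool's nearest face is 80 mm from the table's bounding box.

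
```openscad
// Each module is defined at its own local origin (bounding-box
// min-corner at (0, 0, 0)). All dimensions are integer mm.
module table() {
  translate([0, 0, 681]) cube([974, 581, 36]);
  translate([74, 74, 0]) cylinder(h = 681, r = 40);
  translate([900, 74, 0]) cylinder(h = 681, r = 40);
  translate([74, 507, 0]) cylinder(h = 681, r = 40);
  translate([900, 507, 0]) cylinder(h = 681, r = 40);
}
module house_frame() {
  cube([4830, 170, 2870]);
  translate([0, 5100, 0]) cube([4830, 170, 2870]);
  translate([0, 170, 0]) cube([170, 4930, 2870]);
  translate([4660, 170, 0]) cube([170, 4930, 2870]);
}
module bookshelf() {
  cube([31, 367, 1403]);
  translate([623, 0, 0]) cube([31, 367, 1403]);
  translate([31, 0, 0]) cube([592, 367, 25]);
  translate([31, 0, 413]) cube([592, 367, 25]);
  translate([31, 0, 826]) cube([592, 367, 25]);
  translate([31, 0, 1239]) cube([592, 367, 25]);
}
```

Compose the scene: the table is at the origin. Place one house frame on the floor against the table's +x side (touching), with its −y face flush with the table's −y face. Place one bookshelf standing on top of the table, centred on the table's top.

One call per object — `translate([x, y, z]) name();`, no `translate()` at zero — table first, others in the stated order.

table();
translate([974, 0, 0]) house_frame();
translate([160, 107, 717]) bookshelf();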